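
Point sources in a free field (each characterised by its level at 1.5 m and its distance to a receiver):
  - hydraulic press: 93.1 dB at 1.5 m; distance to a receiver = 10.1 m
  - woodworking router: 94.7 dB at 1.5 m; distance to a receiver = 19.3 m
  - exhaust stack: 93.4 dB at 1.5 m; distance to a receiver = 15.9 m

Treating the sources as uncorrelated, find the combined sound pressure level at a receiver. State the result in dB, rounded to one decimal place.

First find each source's level at the receiver (point-source: −20·log₁₀(r/r_ref)), then combine on an intensity basis.
hydraulic press: 93.1 − 20·log₁₀(10.1/1.5) = 93.1 − 16.56 = 76.54 dB.
woodworking router: 94.7 − 20·log₁₀(19.3/1.5) = 94.7 − 22.19 = 72.51 dB.
exhaust stack: 93.4 − 20·log₁₀(15.9/1.5) = 93.4 − 20.51 = 72.89 dB.
Σ 10^(L/10) = 8.233e+07 → L_total = 10·log₁₀(8.233e+07) = 79.16 dB.

79.2 dB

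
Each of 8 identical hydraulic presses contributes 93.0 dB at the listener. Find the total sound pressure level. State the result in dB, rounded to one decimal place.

102.0 dB

L_total = L₁ + 10·log₁₀ N for N identical incoherent sources.
L_total = 93.0 + 10·log₁₀(8) = 93.0 + 9.031 = 102.03 dB.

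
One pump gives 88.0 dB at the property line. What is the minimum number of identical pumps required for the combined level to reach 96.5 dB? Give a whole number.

8

Need L₁ + 10·log₁₀ N ≥ 96.5, i.e. log₁₀ N ≥ 0.85.
N ≥ 10^(8.5/10) = 7.079, so N = 8.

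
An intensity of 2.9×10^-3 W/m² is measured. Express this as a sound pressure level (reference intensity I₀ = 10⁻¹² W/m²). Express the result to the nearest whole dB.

I/I₀ = 2.9×10^-3/10⁻¹² = 2.9×10^9, and L = 10·log₁₀(I/I₀).
L = 10·(0.4624 + 9) = 94.62 dB.

95 dB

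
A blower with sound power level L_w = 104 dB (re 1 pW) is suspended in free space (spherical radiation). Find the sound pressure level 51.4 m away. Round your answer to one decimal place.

The power spreads over a sphere of area 4π·r², so L_p = L_w − 10·log₁₀(4π·r²).
4π·r² = 3.32e+04 m², 10·log₁₀ of that is 45.211 dB.
L_p = 104 − 45.211 = 58.79 dB.

58.8 dB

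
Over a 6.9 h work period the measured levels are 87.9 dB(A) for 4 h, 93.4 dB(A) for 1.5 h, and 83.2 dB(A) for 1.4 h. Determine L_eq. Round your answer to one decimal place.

Weight each interval's intensity by its duration and average over T = 6.9 h:
Σ tᵢ·10^(Lᵢ/10) = 4·10^(87.9/10) + 1.5·10^(93.4/10) + 1.4·10^(83.2/10) = 6.041e+09.
L_eq = 10·log₁₀(6.041e+09/6.9) = 89.42 dB(A).

89.4 dB(A)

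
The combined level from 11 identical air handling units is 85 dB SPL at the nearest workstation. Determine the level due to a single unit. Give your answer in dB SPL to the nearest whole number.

75 dB SPL

11 equal contributions raise the level by 10·log₁₀ 11 = 10.414 dB, so each unit alone gives 85 − 10.414.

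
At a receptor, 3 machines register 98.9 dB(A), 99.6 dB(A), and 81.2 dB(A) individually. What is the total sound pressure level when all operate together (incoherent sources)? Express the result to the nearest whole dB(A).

102 dB(A)

For uncorrelated sources the intensities add, so convert each level to linear form, sum, and take 10·log₁₀ of the total.
Σ 10^(L/10) = 10^(98.9/10) + 10^(99.6/10) + 10^(81.2/10) = 1.701e+10.
L_total = 10·log₁₀(1.701e+10) = 102.31 dB(A).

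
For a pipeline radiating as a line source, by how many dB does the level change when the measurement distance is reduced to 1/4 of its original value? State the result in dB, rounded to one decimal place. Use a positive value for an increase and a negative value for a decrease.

Line-source spreading: ΔL = −10·log₁₀(r₂/r₁).
ΔL = −10·log₁₀(0.25) = +6.02 dB.

+6.0 dB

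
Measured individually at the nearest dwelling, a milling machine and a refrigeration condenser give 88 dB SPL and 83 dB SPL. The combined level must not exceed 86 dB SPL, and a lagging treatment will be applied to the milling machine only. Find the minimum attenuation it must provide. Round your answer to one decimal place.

5.0 dB

The untreated sources together contribute 10^(83/10) = 1.995e+08, i.e. 83.00 dB SPL.
To meet 86 dB SPL overall, the treated milling machine may contribute at most 10^(86/10) − 1.995e+08 = 1.986e+08, i.e. 82.98 dB SPL.
So the milling machine must be reduced from 88 to 82.98 dB SPL: IL = 5.02 dB.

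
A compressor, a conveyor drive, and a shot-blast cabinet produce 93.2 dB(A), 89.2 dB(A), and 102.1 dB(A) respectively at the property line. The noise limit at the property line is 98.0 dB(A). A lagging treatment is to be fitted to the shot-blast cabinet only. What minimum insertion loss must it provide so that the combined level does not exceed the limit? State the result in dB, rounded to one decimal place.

6.8 dB

The untreated sources together contribute 10^(93.2/10) + 10^(89.2/10) = 2.921e+09, i.e. 94.66 dB(A).
To meet 98.0 dB(A) overall, the treated shot-blast cabinet may contribute at most 10^(98.0/10) − 2.921e+09 = 3.389e+09, i.e. 95.30 dB(A).
So the shot-blast cabinet must be reduced from 102.1 to 95.30 dB(A): IL = 6.80 dB.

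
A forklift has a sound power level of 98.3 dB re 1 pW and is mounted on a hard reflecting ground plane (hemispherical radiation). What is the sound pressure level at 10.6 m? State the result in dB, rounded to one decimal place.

The power spreads over a hemisphere of area 2π·r², so L_p = L_w − 10·log₁₀(2π·r²).
2π·r² = 706 m², 10·log₁₀ of that is 28.488 dB.
L_p = 98.3 − 28.488 = 69.81 dB.

69.8 dB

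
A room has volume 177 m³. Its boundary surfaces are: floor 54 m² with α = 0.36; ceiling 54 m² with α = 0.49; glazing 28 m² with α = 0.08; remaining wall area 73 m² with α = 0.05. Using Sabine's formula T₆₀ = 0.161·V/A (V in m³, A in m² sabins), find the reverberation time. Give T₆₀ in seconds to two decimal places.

0.55 s

Total absorption A = 54·0.36 + 54·0.49 + 28·0.08 + 73·0.05 = 51.79 m² sabins.
T₆₀ = 0.161 × 177 / 51.79 = 0.550 s.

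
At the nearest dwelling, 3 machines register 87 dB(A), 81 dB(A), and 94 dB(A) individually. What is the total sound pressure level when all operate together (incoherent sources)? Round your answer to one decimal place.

For uncorrelated sources the intensities add, so convert each level to linear form, sum, and take 10·log₁₀ of the total.
Σ 10^(L/10) = 10^(87/10) + 10^(81/10) + 10^(94/10) = 3.139e+09.
L_total = 10·log₁₀(3.139e+09) = 94.97 dB(A).

95.0 dB(A)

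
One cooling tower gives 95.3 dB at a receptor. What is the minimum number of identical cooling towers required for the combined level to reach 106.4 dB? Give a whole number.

Need L₁ + 10·log₁₀ N ≥ 106.4, i.e. log₁₀ N ≥ 1.11.
N ≥ 10^(11.1/10) = 12.882, so N = 13.

13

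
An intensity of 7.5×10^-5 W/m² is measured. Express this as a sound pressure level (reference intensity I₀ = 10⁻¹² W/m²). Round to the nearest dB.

Dividing by I₀ shifts the exponent by 12: I/I₀ = 7.5×10^7.
L = 10·(0.8751 + 7) = 78.75 dB.

79 dB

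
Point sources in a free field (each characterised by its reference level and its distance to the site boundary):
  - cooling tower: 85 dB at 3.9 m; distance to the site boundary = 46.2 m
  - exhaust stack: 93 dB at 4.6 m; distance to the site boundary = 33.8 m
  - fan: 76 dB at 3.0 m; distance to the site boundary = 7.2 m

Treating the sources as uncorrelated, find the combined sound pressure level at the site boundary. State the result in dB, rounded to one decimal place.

Propagate each source to the receiver with L = L_ref − 20·log₁₀(r/r_ref), then add intensities.
cooling tower: 85 − 20·log₁₀(46.2/3.9) = 85 − 21.47 = 63.53 dB.
exhaust stack: 93 − 20·log₁₀(33.8/4.6) = 93 − 17.32 = 75.68 dB.
fan: 76 − 20·log₁₀(7.2/3.0) = 76 − 7.60 = 68.40 dB.
Σ 10^(L/10) = 4.612e+07 → L_total = 10·log₁₀(4.612e+07) = 76.64 dB.

76.6 dB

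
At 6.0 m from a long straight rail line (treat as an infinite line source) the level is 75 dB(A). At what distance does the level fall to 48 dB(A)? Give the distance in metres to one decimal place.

For a line source L₁ − L₂ = 10·log₁₀(r₂/r₁), so r₂ = r₁·10^((L₁−L₂)/10).
r₂ = 6.0·10^((75−48)/10) = 6.0·10^(27.0/10) = 3007.12 m.

3007.1 m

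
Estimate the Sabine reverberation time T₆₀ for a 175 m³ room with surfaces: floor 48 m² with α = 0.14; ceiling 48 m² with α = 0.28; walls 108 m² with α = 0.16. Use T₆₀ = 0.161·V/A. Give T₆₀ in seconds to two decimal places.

A = Σ Sᵢαᵢ = 48·0.14 + 48·0.28 + 108·0.16 = 37.44 m².
T₆₀ = 0.161·V/A = 0.161·175/37.44 = 0.753 s.

0.75 s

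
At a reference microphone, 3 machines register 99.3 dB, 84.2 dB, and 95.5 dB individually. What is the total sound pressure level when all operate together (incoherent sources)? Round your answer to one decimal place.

Incoherent sources combine by intensity addition: L_total = 10·log₁₀(Σ 10^(L_i/10)).
Σ 10^(L/10) = 10^(99.3/10) + 10^(84.2/10) + 10^(95.5/10) = 1.232e+10.
L_total = 10·log₁₀(1.232e+10) = 100.91 dB.

100.9 dB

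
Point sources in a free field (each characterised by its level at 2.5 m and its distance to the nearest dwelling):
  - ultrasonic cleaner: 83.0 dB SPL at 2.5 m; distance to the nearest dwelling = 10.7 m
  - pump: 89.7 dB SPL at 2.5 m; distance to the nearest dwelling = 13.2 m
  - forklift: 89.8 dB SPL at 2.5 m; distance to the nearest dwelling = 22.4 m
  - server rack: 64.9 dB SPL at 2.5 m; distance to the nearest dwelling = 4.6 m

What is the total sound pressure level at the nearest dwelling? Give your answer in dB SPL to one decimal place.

77.6 dB SPL

Propagate each source to the receiver with L = L_ref − 20·log₁₀(r/r_ref), then add intensities.
ultrasonic cleaner: 83.0 − 20·log₁₀(10.7/2.5) = 83.0 − 12.63 = 70.37 dB SPL.
pump: 89.7 − 20·log₁₀(13.2/2.5) = 89.7 − 14.45 = 75.25 dB SPL.
forklift: 89.8 − 20·log₁₀(22.4/2.5) = 89.8 − 19.05 = 70.75 dB SPL.
server rack: 64.9 − 20·log₁₀(4.6/2.5) = 64.9 − 5.30 = 59.60 dB SPL.
Σ 10^(L/10) = 5.718e+07 → L_total = 10·log₁₀(5.718e+07) = 77.57 dB SPL.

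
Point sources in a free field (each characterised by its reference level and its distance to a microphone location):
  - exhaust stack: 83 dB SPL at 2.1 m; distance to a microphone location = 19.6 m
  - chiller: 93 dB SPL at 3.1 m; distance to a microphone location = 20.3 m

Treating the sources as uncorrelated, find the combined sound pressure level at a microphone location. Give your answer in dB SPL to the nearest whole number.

First find each source's level at the receiver (point-source: −20·log₁₀(r/r_ref)), then combine on an intensity basis.
exhaust stack: 83 − 20·log₁₀(19.6/2.1) = 83 − 19.40 = 63.60 dB SPL.
chiller: 93 − 20·log₁₀(20.3/3.1) = 93 − 16.32 = 76.68 dB SPL.
Σ 10^(L/10) = 4.882e+07 → L_total = 10·log₁₀(4.882e+07) = 76.89 dB SPL.

77 dB SPL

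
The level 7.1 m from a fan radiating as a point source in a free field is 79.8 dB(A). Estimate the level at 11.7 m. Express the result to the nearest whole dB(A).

75 dB(A)

For a point source, L₂ = L₁ − 20·log₁₀(r₂/r₁).
L₂ = 79.8 − 20·log₁₀(11.7/7.1) = 79.8 − 4.339 = 75.46 dB(A).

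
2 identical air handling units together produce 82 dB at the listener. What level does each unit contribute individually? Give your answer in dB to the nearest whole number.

For N identical incoherent sources L_total = L₁ + 10·log₁₀ N, so L₁ = 82 − 10·log₁₀(2) = 82 − 3.010.

79 dB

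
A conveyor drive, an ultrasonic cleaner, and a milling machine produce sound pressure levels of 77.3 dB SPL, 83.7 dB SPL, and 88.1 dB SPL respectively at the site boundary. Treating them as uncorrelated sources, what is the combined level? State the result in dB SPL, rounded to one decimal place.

For uncorrelated sources the intensities add, so convert each level to linear form, sum, and take 10·log₁₀ of the total.
Σ 10^(L/10) = 10^(77.3/10) + 10^(83.7/10) + 10^(88.1/10) = 9.338e+08.
L_total = 10·log₁₀(9.338e+08) = 89.70 dB SPL.

89.7 dB SPL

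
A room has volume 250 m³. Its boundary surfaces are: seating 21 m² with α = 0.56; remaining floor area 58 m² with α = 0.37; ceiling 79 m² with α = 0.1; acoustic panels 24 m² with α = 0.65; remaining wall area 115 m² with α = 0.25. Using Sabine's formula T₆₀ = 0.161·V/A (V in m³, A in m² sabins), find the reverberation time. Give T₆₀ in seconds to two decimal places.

A = Σ Sᵢαᵢ = 21·0.56 + 58·0.37 + 79·0.1 + 24·0.65 + 115·0.25 = 85.47 m².
T₆₀ = 0.161 × 250 / 85.47 = 0.471 s.

0.47 s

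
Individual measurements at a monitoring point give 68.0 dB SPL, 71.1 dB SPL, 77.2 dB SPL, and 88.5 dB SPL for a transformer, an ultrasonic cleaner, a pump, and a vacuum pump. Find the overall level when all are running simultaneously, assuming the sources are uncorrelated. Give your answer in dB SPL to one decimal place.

Incoherent sources combine by intensity addition: L_total = 10·log₁₀(Σ 10^(L_i/10)).
Σ 10^(L/10) = 10^(68.0/10) + 10^(71.1/10) + 10^(77.2/10) + 10^(88.5/10) = 7.796e+08.
L_total = 10·log₁₀(7.796e+08) = 88.92 dB SPL.

88.9 dB SPL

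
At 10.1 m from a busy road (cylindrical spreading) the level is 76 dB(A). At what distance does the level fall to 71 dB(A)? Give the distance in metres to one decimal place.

31.9 m

For a line source L₁ − L₂ = 10·log₁₀(r₂/r₁), so r₂ = r₁·10^((L₁−L₂)/10).
r₂ = 10.1·10^((76−71)/10) = 10.1·10^(5.0/10) = 31.94 m.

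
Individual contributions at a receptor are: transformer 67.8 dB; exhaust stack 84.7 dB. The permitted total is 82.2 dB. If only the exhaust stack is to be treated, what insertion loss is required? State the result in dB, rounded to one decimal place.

2.7 dB

The untreated sources together contribute 10^(67.8/10) = 6.026e+06, i.e. 67.80 dB.
To meet 82.2 dB overall, the treated exhaust stack may contribute at most 10^(82.2/10) − 6.026e+06 = 1.599e+08, i.e. 82.04 dB.
Required insertion loss = 84.7 − 82.04 = 2.66 dB.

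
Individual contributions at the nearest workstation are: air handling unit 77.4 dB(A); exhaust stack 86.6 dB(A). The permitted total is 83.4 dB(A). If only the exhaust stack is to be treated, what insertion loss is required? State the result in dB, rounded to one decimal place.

4.5 dB

Everything except the exhaust stack sums to 10^(77.4/10) = 5.495e+07 in linear terms, 77.40 dB(A).
To meet 83.4 dB(A) overall, the treated exhaust stack may contribute at most 10^(83.4/10) − 5.495e+07 = 1.638e+08, i.e. 82.14 dB(A).
So the exhaust stack must be reduced from 86.6 to 82.14 dB(A): IL = 4.46 dB.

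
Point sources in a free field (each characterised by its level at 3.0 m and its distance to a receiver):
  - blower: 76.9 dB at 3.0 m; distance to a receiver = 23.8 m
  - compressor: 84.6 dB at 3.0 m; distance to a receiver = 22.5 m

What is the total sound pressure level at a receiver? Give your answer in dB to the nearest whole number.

68 dB

Apply inverse-square spreading to bring every level to the receiver, then sum 10^(L/10).
blower: 76.9 − 20·log₁₀(23.8/3.0) = 76.9 − 17.99 = 58.91 dB.
compressor: 84.6 − 20·log₁₀(22.5/3.0) = 84.6 − 17.50 = 67.10 dB.
Σ 10^(L/10) = 5.905e+06 → L_total = 10·log₁₀(5.905e+06) = 67.71 dB.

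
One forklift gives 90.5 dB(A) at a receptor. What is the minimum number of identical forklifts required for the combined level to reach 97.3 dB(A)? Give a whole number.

5

The shortfall is 97.3 − 90.5 = 6.8 dB, and N units add 10·log₁₀ N, so need 10·log₁₀ N ≥ 6.8.
N ≥ 10^(6.8/10) = 4.786, so N = 5.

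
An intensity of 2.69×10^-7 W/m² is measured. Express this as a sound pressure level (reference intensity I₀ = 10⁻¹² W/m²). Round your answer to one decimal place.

Dividing by I₀ shifts the exponent by 12: I/I₀ = 2.69×10^5.
L = 10·(0.4298 + 5) = 54.30 dB.

54.3 dB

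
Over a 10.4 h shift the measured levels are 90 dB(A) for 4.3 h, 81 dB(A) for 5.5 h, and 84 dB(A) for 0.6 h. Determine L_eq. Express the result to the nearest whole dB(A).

Weight each interval's intensity by its duration and average over T = 10.4 h:
Σ tᵢ·10^(Lᵢ/10) = 4.3·10^(90/10) + 5.5·10^(81/10) + 0.6·10^(84/10) = 5.143e+09.
L_eq = 10·log₁₀(5.143e+09/10.4) = 86.94 dB(A).

87 dB(A)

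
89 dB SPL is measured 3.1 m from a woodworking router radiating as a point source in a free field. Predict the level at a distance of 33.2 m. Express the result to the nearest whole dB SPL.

Spherical spreading from a point source gives a 20·log₁₀(r₂/r₁) drop.
L₂ = 89 − 20·log₁₀(33.2/3.1) = 89 − 20.596 = 68.40 dB SPL.

68 dB SPL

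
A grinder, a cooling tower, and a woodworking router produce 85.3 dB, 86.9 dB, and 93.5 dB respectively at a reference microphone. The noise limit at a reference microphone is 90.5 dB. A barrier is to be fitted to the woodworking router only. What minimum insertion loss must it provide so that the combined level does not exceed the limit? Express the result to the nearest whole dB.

9 dB

Fixed contribution from the other sources: Σ 10^(L/10) = 10^(85.3/10) + 10^(86.9/10) = 8.286e+08 (89.18 dB).
The limit corresponds to 10^(90.5/10) = 1.122e+09; subtracting the fixed part leaves 2.934e+08 for the woodworking router, i.e. 84.67 dB.
Required insertion loss = 93.5 − 84.67 = 8.83 dB.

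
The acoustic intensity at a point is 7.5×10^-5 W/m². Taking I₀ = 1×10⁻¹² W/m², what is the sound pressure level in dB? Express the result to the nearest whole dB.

Dividing by I₀ shifts the exponent by 12: I/I₀ = 7.5×10^7.
L = 10·(0.8751 + 7) = 78.75 dB.

79 dB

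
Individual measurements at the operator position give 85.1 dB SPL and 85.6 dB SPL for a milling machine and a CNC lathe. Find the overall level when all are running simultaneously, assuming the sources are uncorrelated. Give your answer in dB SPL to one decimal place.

88.4 dB SPL

For uncorrelated sources the intensities add, so convert each level to linear form, sum, and take 10·log₁₀ of the total.
Σ 10^(L/10) = 10^(85.1/10) + 10^(85.6/10) = 6.867e+08.
L_total = 10·log₁₀(6.867e+08) = 88.37 dB SPL.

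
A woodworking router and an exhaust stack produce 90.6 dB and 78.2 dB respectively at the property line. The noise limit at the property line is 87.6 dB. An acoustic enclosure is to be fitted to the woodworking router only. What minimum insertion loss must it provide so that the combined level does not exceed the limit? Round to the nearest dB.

4 dB

The untreated sources together contribute 10^(78.2/10) = 6.607e+07, i.e. 78.20 dB.
The limit corresponds to 10^(87.6/10) = 5.754e+08; subtracting the fixed part leaves 5.094e+08 for the woodworking router, i.e. 87.07 dB.
So the woodworking router must be reduced from 90.6 to 87.07 dB: IL = 3.53 dB.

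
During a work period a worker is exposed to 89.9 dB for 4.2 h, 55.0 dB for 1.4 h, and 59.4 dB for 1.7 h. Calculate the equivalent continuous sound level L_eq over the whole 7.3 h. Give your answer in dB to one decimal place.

87.5 dB

Weight each interval's intensity by its duration and average over T = 7.3 h:
Σ tᵢ·10^(Lᵢ/10) = 4.2·10^(89.9/10) + 1.4·10^(55.0/10) + 1.7·10^(59.4/10) = 4.106e+09.
L_eq = 10·log₁₀(4.106e+09/7.3) = 87.50 dB.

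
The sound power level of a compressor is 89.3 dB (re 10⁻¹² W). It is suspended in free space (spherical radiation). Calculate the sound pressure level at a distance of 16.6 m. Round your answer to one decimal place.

The power spreads over a sphere of area 4π·r², so L_p = L_w − 10·log₁₀(4π·r²).
4π·r² = 3463 m², 10·log₁₀ of that is 35.394 dB.
L_p = 89.3 − 35.394 = 53.91 dB.

53.9 dB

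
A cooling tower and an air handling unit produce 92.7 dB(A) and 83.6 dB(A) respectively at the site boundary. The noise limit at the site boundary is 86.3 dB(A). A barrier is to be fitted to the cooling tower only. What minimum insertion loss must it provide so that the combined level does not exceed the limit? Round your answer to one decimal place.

Fixed contribution from the other source: Σ 10^(L/10) = 10^(83.6/10) = 2.291e+08 (83.60 dB(A)).
The limit corresponds to 10^(86.3/10) = 4.266e+08; subtracting the fixed part leaves 1.975e+08 for the cooling tower, i.e. 82.96 dB(A).
Required insertion loss = 92.7 − 82.96 = 9.74 dB.

9.7 dB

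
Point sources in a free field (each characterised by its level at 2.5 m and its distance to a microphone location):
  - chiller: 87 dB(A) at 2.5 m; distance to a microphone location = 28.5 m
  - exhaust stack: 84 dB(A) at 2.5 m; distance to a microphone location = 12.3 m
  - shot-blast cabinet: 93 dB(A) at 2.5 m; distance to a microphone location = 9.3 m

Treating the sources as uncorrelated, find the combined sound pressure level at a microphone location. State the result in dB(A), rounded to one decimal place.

82.0 dB(A)

Apply inverse-square spreading to bring every level to the receiver, then sum 10^(L/10).
chiller: 87 − 20·log₁₀(28.5/2.5) = 87 − 21.14 = 65.86 dB(A).
exhaust stack: 84 − 20·log₁₀(12.3/2.5) = 84 − 13.84 = 70.16 dB(A).
shot-blast cabinet: 93 − 20·log₁₀(9.3/2.5) = 93 − 11.41 = 81.59 dB(A).
Σ 10^(L/10) = 1.584e+08 → L_total = 10·log₁₀(1.584e+08) = 82.00 dB(A).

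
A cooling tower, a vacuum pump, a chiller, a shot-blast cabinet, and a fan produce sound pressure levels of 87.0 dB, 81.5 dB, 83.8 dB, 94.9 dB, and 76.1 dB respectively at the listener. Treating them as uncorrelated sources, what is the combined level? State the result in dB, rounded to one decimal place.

96.0 dB

For uncorrelated sources the intensities add, so convert each level to linear form, sum, and take 10·log₁₀ of the total.
Σ 10^(L/10) = 10^(87.0/10) + 10^(81.5/10) + 10^(83.8/10) + 10^(94.9/10) + 10^(76.1/10) = 4.013e+09.
L_total = 10·log₁₀(4.013e+09) = 96.04 dB.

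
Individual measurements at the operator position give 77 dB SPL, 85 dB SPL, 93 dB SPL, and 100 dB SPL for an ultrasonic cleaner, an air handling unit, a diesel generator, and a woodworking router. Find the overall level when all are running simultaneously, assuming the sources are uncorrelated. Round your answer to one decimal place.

For uncorrelated sources the intensities add, so convert each level to linear form, sum, and take 10·log₁₀ of the total.
Σ 10^(L/10) = 10^(77/10) + 10^(85/10) + 10^(93/10) + 10^(100/10) = 1.236e+10.
L_total = 10·log₁₀(1.236e+10) = 100.92 dB SPL.

100.9 dB SPL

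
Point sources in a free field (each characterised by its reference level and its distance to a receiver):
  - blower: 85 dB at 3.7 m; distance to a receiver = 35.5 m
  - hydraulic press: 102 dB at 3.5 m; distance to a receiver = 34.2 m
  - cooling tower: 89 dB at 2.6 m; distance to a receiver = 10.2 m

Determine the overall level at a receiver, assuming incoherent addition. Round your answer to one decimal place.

Apply inverse-square spreading to bring every level to the receiver, then sum 10^(L/10).
blower: 85 − 20·log₁₀(35.5/3.7) = 85 − 19.64 = 65.36 dB.
hydraulic press: 102 − 20·log₁₀(34.2/3.5) = 102 − 19.80 = 82.20 dB.
cooling tower: 89 − 20·log₁₀(10.2/2.6) = 89 − 11.87 = 77.13 dB.
Σ 10^(L/10) = 2.210e+08 → L_total = 10·log₁₀(2.210e+08) = 83.44 dB.

83.4 dB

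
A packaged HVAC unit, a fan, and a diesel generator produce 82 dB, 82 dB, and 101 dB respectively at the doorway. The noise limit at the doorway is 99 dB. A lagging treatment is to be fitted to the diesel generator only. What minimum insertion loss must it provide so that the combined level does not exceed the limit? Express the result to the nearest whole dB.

Everything except the diesel generator sums to 10^(82/10) + 10^(82/10) = 3.170e+08 in linear terms, 85.01 dB.
The limit corresponds to 10^(99/10) = 7.943e+09; subtracting the fixed part leaves 7.626e+09 for the diesel generator, i.e. 98.82 dB.
So the diesel generator must be reduced from 101 to 98.82 dB: IL = 2.18 dB.

2 dB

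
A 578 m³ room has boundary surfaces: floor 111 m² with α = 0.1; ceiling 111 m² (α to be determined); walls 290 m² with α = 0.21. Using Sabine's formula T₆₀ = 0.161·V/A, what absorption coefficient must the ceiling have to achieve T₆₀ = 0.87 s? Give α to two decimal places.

Required total absorption A = 0.161·578/0.87 = 106.96 m².
Absorption from the other surfaces = 111·0.1 + 290·0.21 = 72.00 m², so the ceiling must supply 34.96 m² over 111 m².
α = 34.96/111 = 0.315.

0.31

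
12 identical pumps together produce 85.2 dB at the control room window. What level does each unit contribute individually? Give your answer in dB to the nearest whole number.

12 equal contributions raise the level by 10·log₁₀ 12 = 10.792 dB, so each unit alone gives 85.2 − 10.792.

74 dB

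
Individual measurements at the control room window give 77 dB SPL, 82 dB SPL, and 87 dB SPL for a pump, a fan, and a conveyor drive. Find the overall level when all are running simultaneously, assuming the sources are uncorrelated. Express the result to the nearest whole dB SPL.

For uncorrelated sources the intensities add, so convert each level to linear form, sum, and take 10·log₁₀ of the total.
Σ 10^(L/10) = 10^(77/10) + 10^(82/10) + 10^(87/10) = 7.098e+08.
L_total = 10·log₁₀(7.098e+08) = 88.51 dB SPL.

89 dB SPL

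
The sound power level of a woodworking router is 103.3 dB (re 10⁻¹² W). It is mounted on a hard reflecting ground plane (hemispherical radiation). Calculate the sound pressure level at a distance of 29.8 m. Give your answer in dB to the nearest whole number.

66 dB

Free-field hemispherical radiation: L_p = L_w − 10·log₁₀(2π·r²), r = 29.8 m.
2π·r² = 5580 m², 10·log₁₀ of that is 37.466 dB.
L_p = 103.3 − 37.466 = 65.83 dB.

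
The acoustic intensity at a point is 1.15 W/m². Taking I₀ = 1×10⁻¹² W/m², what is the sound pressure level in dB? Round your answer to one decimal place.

Dividing by I₀ shifts the exponent by 12: I/I₀ = 1.15×10^12.
L = 10·(0.0607 + 12) = 120.61 dB.

120.6 dB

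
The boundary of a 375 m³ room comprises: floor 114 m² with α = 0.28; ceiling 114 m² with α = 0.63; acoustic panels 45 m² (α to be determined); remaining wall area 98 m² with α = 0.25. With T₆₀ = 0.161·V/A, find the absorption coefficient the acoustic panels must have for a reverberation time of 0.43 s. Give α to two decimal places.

From T₆₀ = 0.161·V/A, the target T₆₀ = 0.43 s needs A = 0.161·375/0.43 = 140.41 m².
Absorption from the other surfaces = 114·0.28 + 114·0.63 + 98·0.25 = 128.24 m², so the acoustic panels must supply 12.17 m² over 45 m².
α = 12.17/45 = 0.270.

0.27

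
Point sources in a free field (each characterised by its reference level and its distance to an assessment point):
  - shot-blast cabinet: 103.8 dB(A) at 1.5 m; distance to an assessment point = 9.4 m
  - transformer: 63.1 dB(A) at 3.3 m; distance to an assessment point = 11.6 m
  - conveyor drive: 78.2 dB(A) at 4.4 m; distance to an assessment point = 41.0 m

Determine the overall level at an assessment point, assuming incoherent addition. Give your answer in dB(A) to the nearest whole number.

Apply inverse-square spreading to bring every level to the receiver, then sum 10^(L/10).
shot-blast cabinet: 103.8 − 20·log₁₀(9.4/1.5) = 103.8 − 15.94 = 87.86 dB(A).
transformer: 63.1 − 20·log₁₀(11.6/3.3) = 63.1 − 10.92 = 52.18 dB(A).
conveyor drive: 78.2 − 20·log₁₀(41.0/4.4) = 78.2 − 19.39 = 58.81 dB(A).
Σ 10^(L/10) = 6.118e+08 → L_total = 10·log₁₀(6.118e+08) = 87.87 dB(A).

88 dB(A)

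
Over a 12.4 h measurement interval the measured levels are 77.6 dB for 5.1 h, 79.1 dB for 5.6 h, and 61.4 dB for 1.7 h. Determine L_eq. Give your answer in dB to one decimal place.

Weight each interval's intensity by its duration and average over T = 12.4 h:
Σ tᵢ·10^(Lᵢ/10) = 5.1·10^(77.6/10) + 5.6·10^(79.1/10) + 1.7·10^(61.4/10) = 7.510e+08.
L_eq = 10·log₁₀(7.510e+08/12.4) = 77.82 dB.

77.8 dB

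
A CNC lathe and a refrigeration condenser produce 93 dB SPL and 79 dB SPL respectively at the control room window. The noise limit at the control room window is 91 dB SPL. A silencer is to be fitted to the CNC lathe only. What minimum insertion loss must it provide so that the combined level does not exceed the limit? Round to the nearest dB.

2 dB

Fixed contribution from the other source: Σ 10^(L/10) = 10^(79/10) = 7.943e+07 (79.00 dB SPL).
The limit corresponds to 10^(91/10) = 1.259e+09; subtracting the fixed part leaves 1.179e+09 for the CNC lathe, i.e. 90.72 dB SPL.
So the CNC lathe must be reduced from 93 to 90.72 dB SPL: IL = 2.28 dB.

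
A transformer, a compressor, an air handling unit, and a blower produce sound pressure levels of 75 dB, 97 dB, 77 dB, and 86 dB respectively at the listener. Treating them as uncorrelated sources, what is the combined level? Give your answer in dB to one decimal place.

97.4 dB

Incoherent sources combine by intensity addition: L_total = 10·log₁₀(Σ 10^(L_i/10)).
Σ 10^(L/10) = 10^(75/10) + 10^(97/10) + 10^(77/10) + 10^(86/10) = 5.492e+09.
L_total = 10·log₁₀(5.492e+09) = 97.40 dB.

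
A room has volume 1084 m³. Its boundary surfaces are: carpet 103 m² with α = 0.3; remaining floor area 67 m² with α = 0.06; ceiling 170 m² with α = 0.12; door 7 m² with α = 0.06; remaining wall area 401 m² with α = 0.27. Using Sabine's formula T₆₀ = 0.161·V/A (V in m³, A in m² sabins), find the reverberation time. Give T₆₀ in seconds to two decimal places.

1.06 s

A = Σ Sᵢαᵢ = 103·0.3 + 67·0.06 + 170·0.12 + 7·0.06 + 401·0.27 = 164.01 m².
T₆₀ = 0.161 × 1084 / 164.01 = 1.064 s.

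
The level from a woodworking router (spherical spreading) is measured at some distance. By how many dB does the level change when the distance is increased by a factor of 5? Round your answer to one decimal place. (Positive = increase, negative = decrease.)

-14.0 dB

With spherical spreading the level changes by −20·log₁₀(r₂/r₁).
ΔL = −20·log₁₀(5) = -13.98 dB.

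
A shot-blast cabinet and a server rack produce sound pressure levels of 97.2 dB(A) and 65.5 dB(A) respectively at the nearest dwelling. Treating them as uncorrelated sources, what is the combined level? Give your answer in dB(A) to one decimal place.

97.2 dB(A)

Incoherent sources combine by intensity addition: L_total = 10·log₁₀(Σ 10^(L_i/10)).
Σ 10^(L/10) = 10^(97.2/10) + 10^(65.5/10) = 5.252e+09.
L_total = 10·log₁₀(5.252e+09) = 97.20 dB(A).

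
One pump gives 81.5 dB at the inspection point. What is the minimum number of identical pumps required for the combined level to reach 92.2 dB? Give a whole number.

12

The shortfall is 92.2 − 81.5 = 10.7 dB, and N units add 10·log₁₀ N, so need 10·log₁₀ N ≥ 10.7.
N ≥ 10^(10.7/10) = 11.749, so N = 12.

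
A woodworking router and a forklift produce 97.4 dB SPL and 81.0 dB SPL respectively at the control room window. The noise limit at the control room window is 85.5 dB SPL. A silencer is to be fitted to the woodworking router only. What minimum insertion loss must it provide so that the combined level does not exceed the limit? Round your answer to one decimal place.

Everything except the woodworking router sums to 10^(81.0/10) = 1.259e+08 in linear terms, 81.00 dB SPL.
The limit corresponds to 10^(85.5/10) = 3.548e+08; subtracting the fixed part leaves 2.289e+08 for the woodworking router, i.e. 83.60 dB SPL.
So the woodworking router must be reduced from 97.4 to 83.60 dB SPL: IL = 13.80 dB.

13.8 dB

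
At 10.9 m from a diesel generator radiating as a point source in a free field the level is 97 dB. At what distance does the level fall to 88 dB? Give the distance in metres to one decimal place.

For a point source L₁ − L₂ = 20·log₁₀(r₂/r₁), so r₂ = r₁·10^((L₁−L₂)/20).
r₂ = 10.9·10^((97−88)/20) = 10.9·10^(9.0/20) = 30.72 m.

30.7 m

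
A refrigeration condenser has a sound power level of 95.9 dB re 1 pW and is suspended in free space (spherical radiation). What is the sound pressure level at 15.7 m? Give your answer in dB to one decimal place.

L_p = L_w − 10·log₁₀(4π·r²) with r = 15.7 m.
4π·r² = 3097 m², 10·log₁₀ of that is 34.910 dB.
L_p = 95.9 − 34.910 = 60.99 dB.

61.0 dB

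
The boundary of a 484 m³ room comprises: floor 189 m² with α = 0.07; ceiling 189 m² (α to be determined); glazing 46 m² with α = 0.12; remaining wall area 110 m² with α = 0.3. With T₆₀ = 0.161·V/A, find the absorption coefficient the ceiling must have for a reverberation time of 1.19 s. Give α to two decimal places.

0.07

Required total absorption A = 0.161·484/1.19 = 65.48 m².
Absorption from the other surfaces = 189·0.07 + 46·0.12 + 110·0.3 = 51.75 m², so the ceiling must supply 13.73 m² over 189 m².
α = 13.73/189 = 0.073.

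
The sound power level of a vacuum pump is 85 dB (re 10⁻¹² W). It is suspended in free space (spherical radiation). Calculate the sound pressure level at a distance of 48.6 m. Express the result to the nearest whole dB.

40 dB

Free-field spherical radiation: L_p = L_w − 10·log₁₀(4π·r²), r = 48.6 m.
4π·r² = 2.968e+04 m², 10·log₁₀ of that is 44.725 dB.
L_p = 85 − 44.725 = 40.28 dB.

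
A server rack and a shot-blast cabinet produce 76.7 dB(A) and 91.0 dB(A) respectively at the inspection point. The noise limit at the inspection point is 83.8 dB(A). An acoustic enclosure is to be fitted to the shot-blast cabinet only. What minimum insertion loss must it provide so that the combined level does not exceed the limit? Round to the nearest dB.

8 dB

Fixed contribution from the other source: Σ 10^(L/10) = 10^(76.7/10) = 4.677e+07 (76.70 dB(A)).
The limit corresponds to 10^(83.8/10) = 2.399e+08; subtracting the fixed part leaves 1.931e+08 for the shot-blast cabinet, i.e. 82.86 dB(A).
So the shot-blast cabinet must be reduced from 91.0 to 82.86 dB(A): IL = 8.14 dB.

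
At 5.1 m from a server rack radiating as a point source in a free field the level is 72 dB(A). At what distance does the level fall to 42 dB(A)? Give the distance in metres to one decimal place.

161.3 m

For a point source L₁ − L₂ = 20·log₁₀(r₂/r₁), so r₂ = r₁·10^((L₁−L₂)/20).
r₂ = 5.1·10^((72−42)/20) = 5.1·10^(30.0/20) = 161.28 m.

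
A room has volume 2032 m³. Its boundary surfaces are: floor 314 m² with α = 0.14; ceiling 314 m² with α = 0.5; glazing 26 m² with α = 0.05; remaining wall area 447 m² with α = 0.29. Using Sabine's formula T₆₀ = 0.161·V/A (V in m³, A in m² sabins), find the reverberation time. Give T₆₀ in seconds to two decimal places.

0.99 s

A = Σ Sᵢαᵢ = 314·0.14 + 314·0.5 + 26·0.05 + 447·0.29 = 331.89 m².
T₆₀ = 0.161·V/A = 0.161·2032/331.89 = 0.986 s.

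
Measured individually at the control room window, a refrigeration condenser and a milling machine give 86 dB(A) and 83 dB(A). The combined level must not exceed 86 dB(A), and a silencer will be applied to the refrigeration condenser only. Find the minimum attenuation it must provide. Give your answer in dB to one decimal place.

The untreated sources together contribute 10^(83/10) = 1.995e+08, i.e. 83.00 dB(A).
The limit corresponds to 10^(86/10) = 3.981e+08; subtracting the fixed part leaves 1.986e+08 for the refrigeration condenser, i.e. 82.98 dB(A).
So the refrigeration condenser must be reduced from 86 to 82.98 dB(A): IL = 3.02 dB.

3.0 dB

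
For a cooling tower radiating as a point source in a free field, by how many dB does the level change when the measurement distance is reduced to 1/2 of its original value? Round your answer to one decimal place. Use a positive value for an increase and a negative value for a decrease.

+6.0 dB

With spherical spreading the level changes by −20·log₁₀(r₂/r₁).
ΔL = −20·log₁₀(0.5) = +6.02 dB.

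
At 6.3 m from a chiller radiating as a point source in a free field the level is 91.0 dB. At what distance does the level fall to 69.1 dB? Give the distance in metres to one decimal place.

78.4 m

The 21.9 dB drop corresponds to a distance ratio of 10^(21.9/20) for a point source.
r₂ = 6.3·10^((91.0−69.1)/20) = 6.3·10^(21.9/20) = 78.40 m.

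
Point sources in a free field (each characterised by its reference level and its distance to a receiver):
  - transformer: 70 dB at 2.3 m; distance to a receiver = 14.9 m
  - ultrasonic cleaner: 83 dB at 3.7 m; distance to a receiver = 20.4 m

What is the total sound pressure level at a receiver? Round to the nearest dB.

Apply inverse-square spreading to bring every level to the receiver, then sum 10^(L/10).
transformer: 70 − 20·log₁₀(14.9/2.3) = 70 − 16.23 = 53.77 dB.
ultrasonic cleaner: 83 − 20·log₁₀(20.4/3.7) = 83 − 14.83 = 68.17 dB.
Σ 10^(L/10) = 6.802e+06 → L_total = 10·log₁₀(6.802e+06) = 68.33 dB.

68 dB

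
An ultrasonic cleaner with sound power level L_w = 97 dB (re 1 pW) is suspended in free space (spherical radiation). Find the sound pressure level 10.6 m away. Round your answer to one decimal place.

65.5 dB

Free-field spherical radiation: L_p = L_w − 10·log₁₀(4π·r²), r = 10.6 m.
4π·r² = 1412 m², 10·log₁₀ of that is 31.498 dB.
L_p = 97 − 31.498 = 65.50 dB.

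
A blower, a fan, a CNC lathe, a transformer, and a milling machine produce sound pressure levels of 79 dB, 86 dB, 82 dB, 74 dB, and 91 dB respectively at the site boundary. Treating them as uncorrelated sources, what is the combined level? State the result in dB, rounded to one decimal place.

For uncorrelated sources the intensities add, so convert each level to linear form, sum, and take 10·log₁₀ of the total.
Σ 10^(L/10) = 10^(79/10) + 10^(86/10) + 10^(82/10) + 10^(74/10) + 10^(91/10) = 1.920e+09.
L_total = 10·log₁₀(1.920e+09) = 92.83 dB.

92.8 dB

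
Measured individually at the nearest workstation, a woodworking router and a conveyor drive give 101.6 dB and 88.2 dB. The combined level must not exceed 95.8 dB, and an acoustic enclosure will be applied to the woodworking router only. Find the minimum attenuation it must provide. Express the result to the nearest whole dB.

7 dB

Everything except the woodworking router sums to 10^(88.2/10) = 6.607e+08 in linear terms, 88.20 dB.
To meet 95.8 dB overall, the treated woodworking router may contribute at most 10^(95.8/10) − 6.607e+08 = 3.141e+09, i.e. 94.97 dB.
Required insertion loss = 101.6 − 94.97 = 6.63 dB.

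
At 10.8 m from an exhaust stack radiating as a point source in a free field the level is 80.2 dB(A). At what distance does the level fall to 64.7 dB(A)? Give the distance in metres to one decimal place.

The 15.5 dB drop corresponds to a distance ratio of 10^(15.5/20) for a point source.
r₂ = 10.8·10^((80.2−64.7)/20) = 10.8·10^(15.5/20) = 64.33 m.

64.3 m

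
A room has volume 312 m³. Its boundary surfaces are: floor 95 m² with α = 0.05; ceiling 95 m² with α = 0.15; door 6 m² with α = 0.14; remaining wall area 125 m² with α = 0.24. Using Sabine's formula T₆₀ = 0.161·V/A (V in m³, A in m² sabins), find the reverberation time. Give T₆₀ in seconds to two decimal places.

1.01 s

Summing Sᵢαᵢ: 95·0.05 + 95·0.15 + 6·0.14 + 125·0.24 = 49.84 m².
T₆₀ = 0.161·V/A = 0.161·312/49.84 = 1.008 s.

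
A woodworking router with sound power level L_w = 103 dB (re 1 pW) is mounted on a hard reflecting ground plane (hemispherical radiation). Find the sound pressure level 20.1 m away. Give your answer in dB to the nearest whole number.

69 dB

The power spreads over a hemisphere of area 2π·r², so L_p = L_w − 10·log₁₀(2π·r²).
2π·r² = 2538 m², 10·log₁₀ of that is 34.046 dB.
L_p = 103 − 34.046 = 68.95 dB.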